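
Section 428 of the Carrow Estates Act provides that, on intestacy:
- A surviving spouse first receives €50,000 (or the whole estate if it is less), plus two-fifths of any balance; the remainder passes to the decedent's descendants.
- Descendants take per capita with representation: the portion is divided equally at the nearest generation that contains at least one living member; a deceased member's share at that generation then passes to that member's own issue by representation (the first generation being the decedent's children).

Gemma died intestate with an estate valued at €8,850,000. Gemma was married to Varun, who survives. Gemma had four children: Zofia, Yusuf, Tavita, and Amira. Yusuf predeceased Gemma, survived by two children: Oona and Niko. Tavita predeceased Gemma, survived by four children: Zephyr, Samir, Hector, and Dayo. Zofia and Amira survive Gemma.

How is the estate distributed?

Varun first takes €50,000, leaving a balance of €8,800,000. Varun then takes two-fifths of the balance (€3,520,000), for a total of €3,570,000. The remaining €5,280,000 passes to the descendants.
The descendants' portion (€5,280,000) is divided into 4 shares of €1,320,000: Zofia and Amira each take €1,320,000; Yusuf's €1,320,000 share passes to Yusuf's issue; Tavita's €1,320,000 share passes to Tavita's issue.
Yusuf's share (€1,320,000) is divided into 2 shares of €660,000: Oona and Niko each take €660,000.
Tavita's share (€1,320,000) is divided into 4 shares of €330,000: Zephyr, Samir, Hector, and Dayo each take €330,000.

Varun: €3,570,000; Zofia: €1,320,000; Oona: €660,000; Niko: €660,000; Zephyr: €330,000; Samir: €330,000; Hector: €330,000; Dayo: €330,000; Amira: €1,320,000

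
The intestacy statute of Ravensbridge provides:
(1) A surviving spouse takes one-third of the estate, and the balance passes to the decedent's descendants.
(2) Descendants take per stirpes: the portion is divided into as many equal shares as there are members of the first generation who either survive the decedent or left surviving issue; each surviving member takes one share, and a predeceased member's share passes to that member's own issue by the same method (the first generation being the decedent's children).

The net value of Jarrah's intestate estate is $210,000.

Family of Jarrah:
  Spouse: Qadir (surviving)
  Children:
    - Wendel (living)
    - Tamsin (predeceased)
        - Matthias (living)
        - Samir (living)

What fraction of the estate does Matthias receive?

Matthias receives 1/6 of the estate.

Qadir takes one-third of $210,000 = $70,000. The remaining $140,000 passes to the descendants.
The descendants' portion ($140,000) is divided into 2 shares of $70,000: Wendel takes $70,000; Tamsin's $70,000 share passes to Tamsin's issue.
Tamsin's share ($70,000) is divided into 2 shares of $35,000: Matthias and Samir each take $35,000.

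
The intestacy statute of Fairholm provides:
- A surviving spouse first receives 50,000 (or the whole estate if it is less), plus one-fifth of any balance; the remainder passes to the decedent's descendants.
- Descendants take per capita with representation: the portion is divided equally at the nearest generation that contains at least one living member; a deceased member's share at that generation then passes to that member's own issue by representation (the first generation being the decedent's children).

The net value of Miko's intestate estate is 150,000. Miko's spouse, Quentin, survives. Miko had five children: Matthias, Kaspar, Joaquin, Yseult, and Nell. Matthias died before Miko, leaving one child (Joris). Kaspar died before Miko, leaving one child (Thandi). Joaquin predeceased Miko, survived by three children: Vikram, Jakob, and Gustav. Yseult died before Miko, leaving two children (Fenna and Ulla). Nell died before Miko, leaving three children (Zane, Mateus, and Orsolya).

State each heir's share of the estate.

Quentin: 70,000; Joris: 8,000; Thandi: 8,000; Vikram: 8,000; Jakob: 8,000; Gustav: 8,000; Fenna: 8,000; Ulla: 8,000; Zane: 8,000; Mateus: 8,000; Orsolya: 8,000

Quentin first takes 50,000, leaving a balance of 100,000. Quentin then takes one-fifth of the balance (20,000), for a total of 70,000. The remaining 80,000 passes to the descendants.
No child survives, so the initial division is made at the grandchildren's generation.
The descendants' portion (80,000) is divided into 10 shares of 8,000: Joris, Thandi, Vikram, Jakob, Gustav, Fenna, Ulla, Zane, Mateus, and Orsolya each take 8,000.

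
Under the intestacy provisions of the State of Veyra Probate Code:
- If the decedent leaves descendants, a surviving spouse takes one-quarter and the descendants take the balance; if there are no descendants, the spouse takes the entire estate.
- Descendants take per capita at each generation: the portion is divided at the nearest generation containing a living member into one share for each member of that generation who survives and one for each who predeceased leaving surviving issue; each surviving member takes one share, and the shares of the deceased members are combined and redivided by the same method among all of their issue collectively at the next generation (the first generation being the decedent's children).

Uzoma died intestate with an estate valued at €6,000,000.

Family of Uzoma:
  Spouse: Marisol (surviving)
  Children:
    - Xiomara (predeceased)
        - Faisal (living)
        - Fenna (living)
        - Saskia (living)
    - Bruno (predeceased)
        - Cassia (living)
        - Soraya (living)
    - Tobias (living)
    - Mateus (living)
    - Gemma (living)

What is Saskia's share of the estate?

Marisol takes one-quarter of €6,000,000 = €1,500,000. The remaining €4,500,000 passes to the descendants.
The descendants' portion (€4,500,000) is divided at the children's generation into 5 shares of €900,000. Tobias, Mateus, and Gemma each take €900,000. The 2 shares of the deceased (Xiomara and Bruno) are combined into a pool of €1,800,000.
That pool (€1,800,000) is divided at the grandchildren's generation equally among Faisal, Fenna, Saskia, Cassia, and Soraya: €360,000 each.

Saskia receives €360,000.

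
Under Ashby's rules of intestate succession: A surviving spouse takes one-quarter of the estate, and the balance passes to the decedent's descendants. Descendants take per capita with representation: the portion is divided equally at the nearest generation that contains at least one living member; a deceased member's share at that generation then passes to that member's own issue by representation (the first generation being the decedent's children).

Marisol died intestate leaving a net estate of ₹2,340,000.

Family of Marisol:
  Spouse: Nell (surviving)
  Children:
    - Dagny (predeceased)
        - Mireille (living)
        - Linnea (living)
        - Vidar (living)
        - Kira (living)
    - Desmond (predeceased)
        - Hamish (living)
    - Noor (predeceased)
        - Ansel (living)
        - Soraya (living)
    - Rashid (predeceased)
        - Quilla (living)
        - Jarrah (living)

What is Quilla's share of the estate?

Quilla receives ₹195,000.

Nell takes one-quarter of ₹2,340,000 = ₹585,000. The remaining ₹1,755,000 passes to the descendants.
No child survives, so the initial division is made at the grandchildren's generation.
The descendants' portion (₹1,755,000) is divided into 9 shares of ₹195,000: Mireille, Linnea, Vidar, Kira, Hamish, Ansel, Soraya, Quilla, and Jarrah each take ₹195,000.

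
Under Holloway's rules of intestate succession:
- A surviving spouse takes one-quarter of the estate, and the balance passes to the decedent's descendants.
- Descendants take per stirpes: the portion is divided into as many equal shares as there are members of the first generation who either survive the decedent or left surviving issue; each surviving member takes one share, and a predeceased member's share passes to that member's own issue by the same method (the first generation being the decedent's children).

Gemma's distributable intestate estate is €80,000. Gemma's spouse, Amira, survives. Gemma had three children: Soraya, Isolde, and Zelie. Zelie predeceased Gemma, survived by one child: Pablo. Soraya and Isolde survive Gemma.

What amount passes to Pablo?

Amira takes one-quarter of €80,000 = €20,000. The remaining €60,000 passes to the descendants.
The descendants' portion (€60,000) is divided into 3 shares of €20,000: Soraya and Isolde each take €20,000; Zelie's €20,000 share passes to Zelie's issue.
Zelie's share (€20,000) passes entirely to Pablo.

Pablo receives €20,000.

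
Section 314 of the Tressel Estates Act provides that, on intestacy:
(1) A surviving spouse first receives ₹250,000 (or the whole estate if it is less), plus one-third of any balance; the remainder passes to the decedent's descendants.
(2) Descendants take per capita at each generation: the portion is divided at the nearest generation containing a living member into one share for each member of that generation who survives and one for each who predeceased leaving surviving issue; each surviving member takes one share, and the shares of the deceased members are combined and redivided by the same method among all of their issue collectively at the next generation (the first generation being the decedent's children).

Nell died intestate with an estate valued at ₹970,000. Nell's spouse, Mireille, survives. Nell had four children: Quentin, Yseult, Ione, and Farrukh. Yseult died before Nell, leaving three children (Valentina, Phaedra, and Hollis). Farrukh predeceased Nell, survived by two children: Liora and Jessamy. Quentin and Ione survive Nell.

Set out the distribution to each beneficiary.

Mireille first takes ₹250,000, leaving a balance of ₹720,000. Mireille then takes one-third of the balance (₹240,000), for a total of ₹490,000. The remaining ₹480,000 passes to the descendants.
The descendants' portion (₹480,000) is divided at the children's generation into 4 shares of ₹120,000. Quentin and Ione each take ₹120,000. The 2 shares of the deceased (Yseult and Farrukh) are combined into a pool of ₹240,000.
That pool (₹240,000) is divided at the grandchildren's generation equally among Valentina, Phaedra, Hollis, Liora, and Jessamy: ₹48,000 each.

Mireille: ₹490,000; Quentin: ₹120,000; Valentina: ₹48,000; Phaedra: ₹48,000; Hollis: ₹48,000; Ione: ₹120,000; Liora: ₹48,000; Jessamy: ₹48,000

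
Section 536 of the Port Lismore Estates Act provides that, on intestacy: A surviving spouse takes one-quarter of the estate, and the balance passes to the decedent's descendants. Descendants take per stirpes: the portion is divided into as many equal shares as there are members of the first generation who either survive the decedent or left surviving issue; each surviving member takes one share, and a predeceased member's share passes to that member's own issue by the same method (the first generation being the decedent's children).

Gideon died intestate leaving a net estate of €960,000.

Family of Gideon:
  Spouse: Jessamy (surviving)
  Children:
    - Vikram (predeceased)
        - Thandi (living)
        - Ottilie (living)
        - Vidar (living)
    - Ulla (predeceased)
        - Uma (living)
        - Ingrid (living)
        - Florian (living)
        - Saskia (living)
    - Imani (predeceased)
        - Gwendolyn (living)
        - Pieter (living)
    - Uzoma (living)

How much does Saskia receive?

Jessamy takes one-quarter of €960,000 = €240,000. The remaining €720,000 passes to the descendants.
The descendants' portion (€720,000) is divided into 4 shares of €180,000: Uzoma takes €180,000; Vikram's €180,000 share passes to Vikram's issue; Ulla's €180,000 share passes to Ulla's issue; Imani's €180,000 share passes to Imani's issue.
Vikram's share (€180,000) is divided into 3 shares of €60,000: Thandi, Ottilie, and Vidar each take €60,000.
Ulla's share (€180,000) is divided into 4 shares of €45,000: Uma, Ingrid, Florian, and Saskia each take €45,000.
Imani's share (€180,000) is divided into 2 shares of €90,000: Gwendolyn and Pieter each take €90,000.

Saskia receives €45,000.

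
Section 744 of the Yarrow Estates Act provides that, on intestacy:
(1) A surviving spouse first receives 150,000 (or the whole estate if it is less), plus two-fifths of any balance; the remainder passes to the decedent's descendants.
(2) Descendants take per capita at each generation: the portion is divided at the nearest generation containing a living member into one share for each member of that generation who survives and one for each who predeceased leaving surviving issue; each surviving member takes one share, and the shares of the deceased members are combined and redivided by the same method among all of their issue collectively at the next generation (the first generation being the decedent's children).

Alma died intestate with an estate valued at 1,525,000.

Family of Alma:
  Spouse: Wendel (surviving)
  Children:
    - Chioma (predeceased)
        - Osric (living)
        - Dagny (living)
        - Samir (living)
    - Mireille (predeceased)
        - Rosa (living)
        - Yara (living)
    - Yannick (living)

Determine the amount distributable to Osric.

Wendel first takes 150,000, leaving a balance of 1,375,000. Wendel then takes two-fifths of the balance (550,000), for a total of 700,000. The remaining 825,000 passes to the descendants.
The descendants' portion (825,000) is divided at the children's generation into 3 shares of 275,000. Yannick takes 275,000. The 2 shares of the deceased (Chioma and Mireille) are combined into a pool of 550,000.
That pool (550,000) is divided at the grandchildren's generation equally among Osric, Dagny, Samir, Rosa, and Yara: 110,000 each.

Osric receives 110,000.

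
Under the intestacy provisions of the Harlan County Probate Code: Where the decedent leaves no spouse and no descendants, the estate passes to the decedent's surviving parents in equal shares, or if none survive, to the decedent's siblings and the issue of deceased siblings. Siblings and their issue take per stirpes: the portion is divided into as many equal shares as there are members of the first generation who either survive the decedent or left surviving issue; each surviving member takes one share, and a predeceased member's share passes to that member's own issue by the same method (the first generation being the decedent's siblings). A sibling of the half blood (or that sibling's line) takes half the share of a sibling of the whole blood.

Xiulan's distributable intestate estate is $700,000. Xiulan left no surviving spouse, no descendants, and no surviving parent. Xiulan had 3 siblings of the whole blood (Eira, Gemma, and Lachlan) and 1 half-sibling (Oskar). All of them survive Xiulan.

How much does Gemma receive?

The entire $700,000 passes to the siblings and their issue.
Counting each half-blood sibling's line as half a unit, there are 7/2 units in $700,000, so one unit is $200,000. Whole-blood lines (Eira, Gemma, and Lachlan) take $200,000 each; half-blood lines (Oskar) take $100,000 each.

Gemma receives $200,000.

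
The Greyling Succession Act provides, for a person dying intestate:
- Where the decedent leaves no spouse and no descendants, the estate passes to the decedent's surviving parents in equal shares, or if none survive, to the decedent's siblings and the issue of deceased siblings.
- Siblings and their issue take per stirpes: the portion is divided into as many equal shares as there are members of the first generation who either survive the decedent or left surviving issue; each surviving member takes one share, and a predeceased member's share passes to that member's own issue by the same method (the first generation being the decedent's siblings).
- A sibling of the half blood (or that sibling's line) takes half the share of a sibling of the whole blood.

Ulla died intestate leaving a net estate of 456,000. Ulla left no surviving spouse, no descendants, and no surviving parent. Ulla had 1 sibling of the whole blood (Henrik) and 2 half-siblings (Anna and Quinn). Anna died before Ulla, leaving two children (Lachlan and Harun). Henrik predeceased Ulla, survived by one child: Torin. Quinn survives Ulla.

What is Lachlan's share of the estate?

Lachlan receives 57,000.

The entire 456,000 passes to the siblings and their issue.
Counting each half-blood sibling's line as half a unit, there are 2 units in 456,000, so one unit is 228,000. Whole-blood lines (Henrik) take 228,000 each; half-blood lines (Anna and Quinn) take 114,000 each.
Anna's share (114,000) is divided into 2 shares of 57,000: Lachlan and Harun each take 57,000.
Henrik's share (228,000) passes entirely to Torin.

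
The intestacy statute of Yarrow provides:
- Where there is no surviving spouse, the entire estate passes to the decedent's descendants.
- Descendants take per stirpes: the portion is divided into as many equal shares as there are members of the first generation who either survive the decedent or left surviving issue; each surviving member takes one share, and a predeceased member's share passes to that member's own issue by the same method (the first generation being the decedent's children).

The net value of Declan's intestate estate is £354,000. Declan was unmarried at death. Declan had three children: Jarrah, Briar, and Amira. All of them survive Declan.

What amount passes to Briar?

Briar receives £118,000.

The entire £354,000 passes to the descendants.
That amount (£354,000) is divided into 3 shares of £118,000: Jarrah, Briar, and Amira each take £118,000.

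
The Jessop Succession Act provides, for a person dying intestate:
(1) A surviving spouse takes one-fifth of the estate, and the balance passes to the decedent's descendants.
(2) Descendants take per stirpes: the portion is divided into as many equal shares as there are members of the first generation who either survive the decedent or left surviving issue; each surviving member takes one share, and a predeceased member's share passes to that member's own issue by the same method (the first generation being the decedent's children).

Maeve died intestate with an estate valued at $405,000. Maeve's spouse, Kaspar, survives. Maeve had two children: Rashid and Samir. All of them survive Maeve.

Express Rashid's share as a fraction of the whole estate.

Rashid receives 2/5 of the estate.

Kaspar takes one-fifth of $405,000 = $81,000. The remaining $324,000 passes to the descendants.
The descendants' portion ($324,000) is divided into 2 shares of $162,000: Rashid and Samir each take $162,000.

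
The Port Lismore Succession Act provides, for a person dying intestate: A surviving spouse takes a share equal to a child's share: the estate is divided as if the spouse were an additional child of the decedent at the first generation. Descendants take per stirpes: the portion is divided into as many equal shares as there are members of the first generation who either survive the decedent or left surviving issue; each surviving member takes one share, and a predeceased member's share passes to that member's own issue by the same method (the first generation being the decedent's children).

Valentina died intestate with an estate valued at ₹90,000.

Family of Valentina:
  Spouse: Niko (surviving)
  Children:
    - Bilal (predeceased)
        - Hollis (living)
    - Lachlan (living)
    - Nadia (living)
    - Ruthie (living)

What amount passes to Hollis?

The spouse counts as an additional share at the children's level, so there are 5 primary shares of ₹18,000. Niko takes one such share (₹18,000).
The children's combined portion (₹72,000) is divided into 4 shares of ₹18,000: Lachlan, Nadia, and Ruthie each take ₹18,000; Bilal's ₹18,000 share passes to Bilal's issue.
Bilal's share (₹18,000) passes entirely to Hollis.

Hollis receives ₹18,000.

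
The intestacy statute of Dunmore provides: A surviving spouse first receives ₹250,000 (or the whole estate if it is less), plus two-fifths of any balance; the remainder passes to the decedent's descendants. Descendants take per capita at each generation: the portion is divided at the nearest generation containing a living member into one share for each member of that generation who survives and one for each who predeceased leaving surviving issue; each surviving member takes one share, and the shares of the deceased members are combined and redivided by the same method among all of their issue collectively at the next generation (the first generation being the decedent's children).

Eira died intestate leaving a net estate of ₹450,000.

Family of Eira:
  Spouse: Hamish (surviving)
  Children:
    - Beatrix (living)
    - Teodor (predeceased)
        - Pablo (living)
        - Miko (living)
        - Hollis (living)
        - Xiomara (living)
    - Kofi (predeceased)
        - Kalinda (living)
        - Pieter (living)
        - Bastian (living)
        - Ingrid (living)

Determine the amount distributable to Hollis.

Hamish first takes ₹250,000, leaving a balance of ₹200,000. Hamish then takes two-fifths of the balance (₹80,000), for a total of ₹330,000. The remaining ₹120,000 passes to the descendants.
The descendants' portion (₹120,000) is divided at the children's generation into 3 shares of ₹40,000. Beatrix takes ₹40,000. The 2 shares of the deceased (Teodor and Kofi) are combined into a pool of ₹80,000.
That pool (₹80,000) is divided at the grandchildren's generation equally among Pablo, Miko, Hollis, Xiomara, Kalinda, Pieter, Bastian, and Ingrid: ₹10,000 each.

Hollis receives ₹10,000.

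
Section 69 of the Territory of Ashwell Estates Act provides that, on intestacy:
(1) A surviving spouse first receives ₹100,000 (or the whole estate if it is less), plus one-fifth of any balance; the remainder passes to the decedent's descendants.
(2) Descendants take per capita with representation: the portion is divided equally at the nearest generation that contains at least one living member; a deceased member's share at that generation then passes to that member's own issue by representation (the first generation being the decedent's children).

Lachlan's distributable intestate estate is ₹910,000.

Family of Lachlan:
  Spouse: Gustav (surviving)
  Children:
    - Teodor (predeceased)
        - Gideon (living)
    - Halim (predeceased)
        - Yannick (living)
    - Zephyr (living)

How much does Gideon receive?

Gustav first takes ₹100,000, leaving a balance of ₹810,000. Gustav then takes one-fifth of the balance (₹162,000), for a total of ₹262,000. The remaining ₹648,000 passes to the descendants.
The descendants' portion (₹648,000) is divided into 3 shares of ₹216,000: Zephyr takes ₹216,000; Teodor's ₹216,000 share passes to Teodor's issue; Halim's ₹216,000 share passes to Halim's issue.
Teodor's share (₹216,000) passes entirely to Gideon.
Halim's share (₹216,000) passes entirely to Yannick.

Gideon receives ₹216,000.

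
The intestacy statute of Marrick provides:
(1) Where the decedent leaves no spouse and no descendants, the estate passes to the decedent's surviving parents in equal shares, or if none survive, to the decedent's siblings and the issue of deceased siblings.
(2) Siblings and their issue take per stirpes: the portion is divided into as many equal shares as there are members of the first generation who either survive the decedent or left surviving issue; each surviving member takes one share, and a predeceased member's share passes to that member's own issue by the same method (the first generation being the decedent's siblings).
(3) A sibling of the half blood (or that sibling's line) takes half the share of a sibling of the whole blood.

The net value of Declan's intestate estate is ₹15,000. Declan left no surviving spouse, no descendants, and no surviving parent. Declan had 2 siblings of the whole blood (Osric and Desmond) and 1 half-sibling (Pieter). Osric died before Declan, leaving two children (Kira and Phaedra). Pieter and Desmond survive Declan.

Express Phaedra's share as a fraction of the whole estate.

Phaedra receives 1/5 of the estate.

The entire ₹15,000 passes to the siblings and their issue.
Counting each half-blood sibling's line as half a unit, there are 5/2 units in ₹15,000, so one unit is ₹6,000. Whole-blood lines (Osric and Desmond) take ₹6,000 each; half-blood lines (Pieter) take ₹3,000 each.
Osric's share (₹6,000) is divided into 2 shares of ₹3,000: Kira and Phaedra each take ₹3,000.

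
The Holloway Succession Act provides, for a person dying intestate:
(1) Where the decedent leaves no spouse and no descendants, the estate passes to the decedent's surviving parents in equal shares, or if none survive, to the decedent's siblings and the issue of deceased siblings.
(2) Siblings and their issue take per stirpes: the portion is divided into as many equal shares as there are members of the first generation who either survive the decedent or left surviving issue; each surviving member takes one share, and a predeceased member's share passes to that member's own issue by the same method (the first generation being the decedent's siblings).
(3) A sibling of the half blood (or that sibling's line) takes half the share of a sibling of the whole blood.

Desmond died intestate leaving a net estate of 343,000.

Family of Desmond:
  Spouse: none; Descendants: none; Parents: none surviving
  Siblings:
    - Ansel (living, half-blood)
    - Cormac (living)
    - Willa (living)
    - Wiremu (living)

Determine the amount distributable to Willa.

Willa receives 98,000.

The entire 343,000 passes to the siblings and their issue.
Counting each half-blood sibling's line as half a unit, there are 7/2 units in 343,000, so one unit is 98,000. Whole-blood lines (Cormac, Willa, and Wiremu) take 98,000 each; half-blood lines (Ansel) take 49,000 each.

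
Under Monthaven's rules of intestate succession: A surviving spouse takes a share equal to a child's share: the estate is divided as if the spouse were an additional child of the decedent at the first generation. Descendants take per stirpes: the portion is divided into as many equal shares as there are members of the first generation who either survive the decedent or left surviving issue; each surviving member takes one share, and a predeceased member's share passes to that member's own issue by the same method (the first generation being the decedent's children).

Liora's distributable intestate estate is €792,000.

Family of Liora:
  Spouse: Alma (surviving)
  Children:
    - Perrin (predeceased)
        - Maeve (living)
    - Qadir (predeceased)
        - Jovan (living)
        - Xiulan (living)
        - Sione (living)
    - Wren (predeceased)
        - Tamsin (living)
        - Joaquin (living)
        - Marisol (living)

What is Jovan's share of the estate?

Jovan receives €66,000.

The spouse counts as an additional share at the children's level, so there are 4 primary shares of €198,000. Alma takes one such share (€198,000).
The children's combined portion (€594,000) is divided into 3 shares of €198,000: Perrin's €198,000 share passes to Perrin's issue; Qadir's €198,000 share passes to Qadir's issue; Wren's €198,000 share passes to Wren's issue.
Perrin's share (€198,000) passes entirely to Maeve.
Qadir's share (€198,000) is divided into 3 shares of €66,000: Jovan, Xiulan, and Sione each take €66,000.
Wren's share (€198,000) is divided into 3 shares of €66,000: Tamsin, Joaquin, and Marisol each take €66,000.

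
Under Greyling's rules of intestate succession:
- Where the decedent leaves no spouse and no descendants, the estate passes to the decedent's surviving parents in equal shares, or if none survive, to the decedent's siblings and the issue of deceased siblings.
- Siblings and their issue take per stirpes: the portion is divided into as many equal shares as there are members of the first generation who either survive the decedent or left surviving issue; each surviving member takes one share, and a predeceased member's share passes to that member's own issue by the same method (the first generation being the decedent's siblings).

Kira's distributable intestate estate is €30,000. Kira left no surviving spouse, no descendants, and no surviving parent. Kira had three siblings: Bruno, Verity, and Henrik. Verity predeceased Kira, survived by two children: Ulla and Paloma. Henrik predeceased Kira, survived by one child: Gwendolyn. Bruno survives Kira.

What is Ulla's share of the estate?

The entire €30,000 passes to the siblings and their issue.
That amount (€30,000) is divided into 3 shares of €10,000: Bruno takes €10,000; Verity's €10,000 share passes to Verity's issue; Henrik's €10,000 share passes to Henrik's issue.
Verity's share (€10,000) is divided into 2 shares of €5,000: Ulla and Paloma each take €5,000.
Henrik's share (€10,000) passes entirely to Gwendolyn.

Ulla receives €5,000.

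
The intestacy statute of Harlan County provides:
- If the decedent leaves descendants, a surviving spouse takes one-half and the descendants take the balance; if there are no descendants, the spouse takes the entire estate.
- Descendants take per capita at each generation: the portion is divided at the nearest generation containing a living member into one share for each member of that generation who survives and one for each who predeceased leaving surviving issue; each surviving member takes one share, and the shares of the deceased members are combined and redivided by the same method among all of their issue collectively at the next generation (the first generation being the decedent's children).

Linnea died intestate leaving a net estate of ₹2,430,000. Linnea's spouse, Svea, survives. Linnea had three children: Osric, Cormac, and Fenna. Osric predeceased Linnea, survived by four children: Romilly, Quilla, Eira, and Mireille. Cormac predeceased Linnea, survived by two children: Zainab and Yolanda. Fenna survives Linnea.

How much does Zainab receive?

Zainab receives ₹135,000.

Svea takes one-half of ₹2,430,000 = ₹1,215,000. The remaining ₹1,215,000 passes to the descendants.
The descendants' portion (₹1,215,000) is divided at the children's generation into 3 shares of ₹405,000. Fenna takes ₹405,000. The 2 shares of the deceased (Osric and Cormac) are combined into a pool of ₹810,000.
That pool (₹810,000) is divided at the grandchildren's generation equally among Romilly, Quilla, Eira, Mireille, Zainab, and Yolanda: ₹135,000 each.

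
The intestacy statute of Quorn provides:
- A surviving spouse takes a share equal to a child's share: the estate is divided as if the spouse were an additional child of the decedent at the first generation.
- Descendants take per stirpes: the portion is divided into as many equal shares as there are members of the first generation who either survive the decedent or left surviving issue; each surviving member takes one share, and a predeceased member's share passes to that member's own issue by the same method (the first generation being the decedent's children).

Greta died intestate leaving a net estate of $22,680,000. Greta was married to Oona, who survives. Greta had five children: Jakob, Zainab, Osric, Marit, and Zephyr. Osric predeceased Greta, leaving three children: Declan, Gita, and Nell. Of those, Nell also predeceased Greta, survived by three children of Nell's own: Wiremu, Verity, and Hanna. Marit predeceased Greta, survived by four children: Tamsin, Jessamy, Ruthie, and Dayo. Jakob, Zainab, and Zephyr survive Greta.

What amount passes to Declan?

The spouse counts as an additional share at the children's level, so there are 6 primary shares of $3,780,000. Oona takes one such share ($3,780,000).
The children's combined portion ($18,900,000) is divided into 5 shares of $3,780,000: Jakob, Zainab, and Zephyr each take $3,780,000; Osric's $3,780,000 share passes to Osric's issue; Marit's $3,780,000 share passes to Marit's issue.
Osric's share ($3,780,000) is divided into 3 shares of $1,260,000: Declan and Gita each take $1,260,000; Nell's $1,260,000 share passes to Nell's issue.
Nell's share ($1,260,000) is divided into 3 shares of $420,000: Wiremu, Verity, and Hanna each take $420,000.
Marit's share ($3,780,000) is divided into 4 shares of $945,000: Tamsin, Jessamy, Ruthie, and Dayo each take $945,000.

Declan receives $1,260,000.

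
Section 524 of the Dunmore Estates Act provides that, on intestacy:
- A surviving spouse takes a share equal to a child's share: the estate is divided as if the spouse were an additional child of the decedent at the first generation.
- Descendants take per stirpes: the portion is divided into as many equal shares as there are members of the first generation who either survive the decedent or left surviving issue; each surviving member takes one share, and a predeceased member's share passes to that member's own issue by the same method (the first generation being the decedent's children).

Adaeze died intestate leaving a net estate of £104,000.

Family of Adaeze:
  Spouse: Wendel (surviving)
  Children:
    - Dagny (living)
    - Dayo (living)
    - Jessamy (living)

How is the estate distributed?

Wendel: £26,000; Dagny: £26,000; Dayo: £26,000; Jessamy: £26,000

The spouse counts as an additional share at the children's level, so there are 4 primary shares of £26,000. Wendel takes one such share (£26,000).
The children's combined portion (£78,000) is divided into 3 shares of £26,000: Dagny, Dayo, and Jessamy each take £26,000.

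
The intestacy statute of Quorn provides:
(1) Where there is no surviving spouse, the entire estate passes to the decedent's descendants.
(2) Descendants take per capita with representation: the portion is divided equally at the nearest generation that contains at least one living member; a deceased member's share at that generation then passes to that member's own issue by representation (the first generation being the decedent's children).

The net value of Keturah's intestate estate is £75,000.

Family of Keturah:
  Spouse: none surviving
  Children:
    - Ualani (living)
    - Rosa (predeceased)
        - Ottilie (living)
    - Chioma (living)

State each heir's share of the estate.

The entire £75,000 passes to the descendants.
That amount (£75,000) is divided into 3 shares of £25,000: Ualani and Chioma each take £25,000; Rosa's £25,000 share passes to Rosa's issue.
Rosa's share (£25,000) passes entirely to Ottilie.

Ualani: £25,000; Ottilie: £25,000; Chioma: £25,000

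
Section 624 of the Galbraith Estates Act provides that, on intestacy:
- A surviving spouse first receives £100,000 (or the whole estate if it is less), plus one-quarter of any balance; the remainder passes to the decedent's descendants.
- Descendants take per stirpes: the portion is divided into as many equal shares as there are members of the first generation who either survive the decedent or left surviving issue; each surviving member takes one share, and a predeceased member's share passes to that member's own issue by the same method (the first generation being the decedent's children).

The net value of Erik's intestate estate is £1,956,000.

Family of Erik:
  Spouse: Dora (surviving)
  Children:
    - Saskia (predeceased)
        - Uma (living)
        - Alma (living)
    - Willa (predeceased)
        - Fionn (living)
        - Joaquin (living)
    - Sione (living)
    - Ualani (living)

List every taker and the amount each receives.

Dora: £564,000; Uma: £174,000; Alma: £174,000; Fionn: £174,000; Joaquin: £174,000; Sione: £348,000; Ualani: £348,000

Dora first takes £100,000, leaving a balance of £1,856,000. Dora then takes one-quarter of the balance (£464,000), for a total of £564,000. The remaining £1,392,000 passes to the descendants.
The descendants' portion (£1,392,000) is divided into 4 shares of £348,000: Sione and Ualani each take £348,000; Saskia's £348,000 share passes to Saskia's issue; Willa's £348,000 share passes to Willa's issue.
Saskia's share (£348,000) is divided into 2 shares of £174,000: Uma and Alma each take £174,000.
Willa's share (£348,000) is divided into 2 shares of £174,000: Fionn and Joaquin each take £174,000.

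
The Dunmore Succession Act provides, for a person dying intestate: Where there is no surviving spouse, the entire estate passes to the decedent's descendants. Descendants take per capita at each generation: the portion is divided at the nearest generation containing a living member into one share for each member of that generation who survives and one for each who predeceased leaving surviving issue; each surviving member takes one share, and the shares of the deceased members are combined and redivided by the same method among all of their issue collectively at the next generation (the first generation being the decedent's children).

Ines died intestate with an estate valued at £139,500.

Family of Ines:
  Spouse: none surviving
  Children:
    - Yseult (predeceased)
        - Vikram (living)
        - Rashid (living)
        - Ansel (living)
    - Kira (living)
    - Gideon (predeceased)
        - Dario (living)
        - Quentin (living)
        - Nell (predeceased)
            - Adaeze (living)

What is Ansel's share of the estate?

Ansel receives £15,500.

The entire £139,500 passes to the descendants.
That amount (£139,500) is divided at the children's generation into 3 shares of £46,500. Kira takes £46,500. The 2 shares of the deceased (Yseult and Gideon) are combined into a pool of £93,000.
That pool (£93,000) is divided at the grandchildren's generation into 6 shares of £15,500. Vikram, Rashid, Ansel, Dario, and Quentin each take £15,500. The remaining share for the deceased Nell (£15,500) is carried to the next generation.
That pool (£15,500) passes entirely to Adaeze, the sole taker at the great-grandchildren's generation.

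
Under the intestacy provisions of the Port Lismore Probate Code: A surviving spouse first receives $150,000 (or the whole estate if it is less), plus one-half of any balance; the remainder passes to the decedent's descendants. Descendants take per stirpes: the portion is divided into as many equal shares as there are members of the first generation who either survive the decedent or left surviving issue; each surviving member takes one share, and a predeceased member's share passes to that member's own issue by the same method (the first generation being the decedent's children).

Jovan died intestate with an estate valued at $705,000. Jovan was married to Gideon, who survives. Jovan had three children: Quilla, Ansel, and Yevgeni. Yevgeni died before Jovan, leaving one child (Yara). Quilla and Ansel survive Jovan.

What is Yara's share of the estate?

Yara receives $92,500.

Gideon first takes $150,000, leaving a balance of $555,000. Gideon then takes one-half of the balance ($277,500), for a total of $427,500. The remaining $277,500 passes to the descendants.
The descendants' portion ($277,500) is divided into 3 shares of $92,500: Quilla and Ansel each take $92,500; Yevgeni's $92,500 share passes to Yevgeni's issue.
Yevgeni's share ($92,500) passes entirely to Yara.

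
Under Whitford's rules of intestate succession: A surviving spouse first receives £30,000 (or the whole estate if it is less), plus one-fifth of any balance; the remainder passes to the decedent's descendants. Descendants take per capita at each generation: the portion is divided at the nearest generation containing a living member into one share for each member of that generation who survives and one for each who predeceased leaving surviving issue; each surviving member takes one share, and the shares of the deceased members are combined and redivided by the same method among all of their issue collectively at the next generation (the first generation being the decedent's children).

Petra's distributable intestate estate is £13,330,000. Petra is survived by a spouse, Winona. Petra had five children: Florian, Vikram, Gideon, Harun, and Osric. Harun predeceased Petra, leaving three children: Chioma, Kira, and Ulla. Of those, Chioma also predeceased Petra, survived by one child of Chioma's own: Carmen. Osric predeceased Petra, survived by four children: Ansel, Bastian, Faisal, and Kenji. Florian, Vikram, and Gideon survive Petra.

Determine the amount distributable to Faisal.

Winona first takes £30,000, leaving a balance of £13,300,000. Winona then takes one-fifth of the balance (£2,660,000), for a total of £2,690,000. The remaining £10,640,000 passes to the descendants.
The descendants' portion (£10,640,000) is divided at the children's generation into 5 shares of £2,128,000. Florian, Vikram, and Gideon each take £2,128,000. The 2 shares of the deceased (Harun and Osric) are combined into a pool of £4,256,000.
That pool (£4,256,000) is divided at the grandchildren's generation into 7 shares of £608,000. Kira, Ulla, Ansel, Bastian, Faisal, and Kenji each take £608,000. The remaining share for the deceased Chioma (£608,000) is carried to the next generation.
That pool (£608,000) passes entirely to Carmen, the sole taker at the great-grandchildren's generation.

Faisal receives £608,000.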